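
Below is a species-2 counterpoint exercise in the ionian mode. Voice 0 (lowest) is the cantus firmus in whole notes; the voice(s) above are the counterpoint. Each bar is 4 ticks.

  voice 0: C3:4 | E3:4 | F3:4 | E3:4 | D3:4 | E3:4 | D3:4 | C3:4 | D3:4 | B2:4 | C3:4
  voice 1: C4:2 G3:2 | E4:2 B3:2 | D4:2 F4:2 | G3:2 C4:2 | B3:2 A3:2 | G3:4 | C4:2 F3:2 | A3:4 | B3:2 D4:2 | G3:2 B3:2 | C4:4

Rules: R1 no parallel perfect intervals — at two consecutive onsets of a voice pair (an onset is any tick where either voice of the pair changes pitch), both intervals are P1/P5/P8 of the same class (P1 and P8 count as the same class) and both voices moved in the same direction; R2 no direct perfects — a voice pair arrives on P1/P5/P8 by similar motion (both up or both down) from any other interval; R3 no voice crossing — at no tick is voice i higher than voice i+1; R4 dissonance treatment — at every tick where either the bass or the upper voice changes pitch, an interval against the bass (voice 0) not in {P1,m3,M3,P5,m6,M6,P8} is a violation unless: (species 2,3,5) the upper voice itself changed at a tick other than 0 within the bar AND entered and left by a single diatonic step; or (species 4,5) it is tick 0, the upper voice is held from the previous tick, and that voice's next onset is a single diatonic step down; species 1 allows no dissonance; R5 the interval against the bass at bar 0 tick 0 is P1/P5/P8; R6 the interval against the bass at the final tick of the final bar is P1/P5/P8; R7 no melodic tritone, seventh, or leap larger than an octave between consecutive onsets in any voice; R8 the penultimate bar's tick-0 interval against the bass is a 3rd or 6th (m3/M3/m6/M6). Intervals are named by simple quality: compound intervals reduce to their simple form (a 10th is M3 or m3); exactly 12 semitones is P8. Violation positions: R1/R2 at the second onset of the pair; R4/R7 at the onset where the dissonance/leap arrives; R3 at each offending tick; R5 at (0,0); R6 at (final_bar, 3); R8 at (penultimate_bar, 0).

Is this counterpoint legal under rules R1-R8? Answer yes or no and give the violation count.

bar 0: v0=C3 v1=C4 (P8)
bar 1: v0=E3 v1=E4 (P8)
bar 2: v0=F3 v1=D4 (M6)
bar 3: v0=E3 v1=G3 (m3)
bar 4: v0=D3 v1=B3 (M6)
bar 5: v0=E3 v1=G3 (m3)
bar 6: v0=D3 v1=C4 (m7)
bar 7: v0=C3 v1=A3 (M6)
bar 8: v0=D3 v1=B3 (M6)
bar 9: v0=B2 v1=G3 (m6)
bar 10: v0=C3 v1=C4 (P8)
  R2 @ bar1.0: C3/G3 P5 -> E3/E4 P8 similar
  R7 @ bar3.0: F4->G3 leap 10st
  R4 @ bar6.0: D3/C4 m7 untreated
  R1 @ bar10.0: B2/B3 P8 -> C3/C4 P8 similar

No (4 violations)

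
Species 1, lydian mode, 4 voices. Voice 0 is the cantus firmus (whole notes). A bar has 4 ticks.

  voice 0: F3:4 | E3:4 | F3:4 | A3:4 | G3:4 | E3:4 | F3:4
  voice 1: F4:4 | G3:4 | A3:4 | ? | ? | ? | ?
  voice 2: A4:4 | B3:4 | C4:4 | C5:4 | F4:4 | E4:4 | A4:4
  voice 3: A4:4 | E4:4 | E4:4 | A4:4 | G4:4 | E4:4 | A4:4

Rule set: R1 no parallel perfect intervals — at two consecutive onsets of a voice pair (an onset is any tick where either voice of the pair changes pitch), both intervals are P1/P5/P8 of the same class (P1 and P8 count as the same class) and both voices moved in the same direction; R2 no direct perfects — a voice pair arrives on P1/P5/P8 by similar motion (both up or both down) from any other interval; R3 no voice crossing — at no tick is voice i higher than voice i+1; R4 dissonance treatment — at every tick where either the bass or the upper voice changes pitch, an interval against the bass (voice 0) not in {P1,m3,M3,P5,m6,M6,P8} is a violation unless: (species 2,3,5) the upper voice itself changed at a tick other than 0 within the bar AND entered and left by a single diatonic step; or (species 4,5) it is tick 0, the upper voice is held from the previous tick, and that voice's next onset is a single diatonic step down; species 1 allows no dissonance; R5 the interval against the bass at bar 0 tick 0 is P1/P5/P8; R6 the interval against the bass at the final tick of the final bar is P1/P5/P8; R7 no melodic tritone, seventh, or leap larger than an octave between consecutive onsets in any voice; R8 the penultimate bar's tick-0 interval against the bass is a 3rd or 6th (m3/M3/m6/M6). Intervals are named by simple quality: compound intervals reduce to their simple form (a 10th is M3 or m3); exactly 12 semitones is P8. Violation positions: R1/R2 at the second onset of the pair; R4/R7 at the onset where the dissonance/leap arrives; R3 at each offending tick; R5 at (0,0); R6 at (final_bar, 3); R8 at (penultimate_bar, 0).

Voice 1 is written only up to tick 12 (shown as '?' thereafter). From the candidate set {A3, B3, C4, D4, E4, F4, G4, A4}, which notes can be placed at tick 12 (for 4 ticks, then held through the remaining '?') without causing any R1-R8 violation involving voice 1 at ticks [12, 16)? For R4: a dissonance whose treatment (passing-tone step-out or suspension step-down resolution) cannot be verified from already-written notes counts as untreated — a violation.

{A3}

A3: legal
B3: violates R4
C4: violates R2
D4: violates R1,R4
E4: violates R2
F4: violates R2
G4: violates R4,R7
A4: violates R2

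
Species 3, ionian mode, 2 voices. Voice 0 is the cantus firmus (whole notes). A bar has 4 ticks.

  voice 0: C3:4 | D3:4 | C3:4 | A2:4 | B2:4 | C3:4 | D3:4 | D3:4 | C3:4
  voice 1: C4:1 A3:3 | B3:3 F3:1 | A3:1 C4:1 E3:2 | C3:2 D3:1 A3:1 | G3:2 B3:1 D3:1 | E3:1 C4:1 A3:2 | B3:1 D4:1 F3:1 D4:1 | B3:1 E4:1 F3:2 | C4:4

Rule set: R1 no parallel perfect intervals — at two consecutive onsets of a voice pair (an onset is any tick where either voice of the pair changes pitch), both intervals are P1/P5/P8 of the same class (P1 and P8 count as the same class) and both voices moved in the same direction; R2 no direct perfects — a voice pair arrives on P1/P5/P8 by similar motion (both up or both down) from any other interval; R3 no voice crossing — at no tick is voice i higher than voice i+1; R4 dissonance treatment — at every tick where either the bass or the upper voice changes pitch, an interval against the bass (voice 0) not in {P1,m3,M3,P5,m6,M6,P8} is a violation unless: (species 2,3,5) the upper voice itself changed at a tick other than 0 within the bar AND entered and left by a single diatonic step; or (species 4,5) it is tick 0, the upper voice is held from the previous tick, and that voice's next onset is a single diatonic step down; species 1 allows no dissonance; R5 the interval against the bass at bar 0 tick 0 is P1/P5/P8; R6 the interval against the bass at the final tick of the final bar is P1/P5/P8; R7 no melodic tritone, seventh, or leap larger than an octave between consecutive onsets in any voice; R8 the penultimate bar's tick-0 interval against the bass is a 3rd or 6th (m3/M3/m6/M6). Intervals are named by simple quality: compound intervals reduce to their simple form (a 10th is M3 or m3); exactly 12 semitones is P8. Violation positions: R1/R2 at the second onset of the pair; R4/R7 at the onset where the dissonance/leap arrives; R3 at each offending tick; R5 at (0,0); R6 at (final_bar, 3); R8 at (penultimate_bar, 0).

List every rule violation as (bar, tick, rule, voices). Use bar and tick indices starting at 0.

(1, 3, R7, (1,))
(3, 2, R4, (0, 1))
(7, 1, R4, (0, 1))
(7, 2, R7, (1,))

bar 0: v0=C3 v1=C4 downbeat P8
bar 1: v0=D3 v1=B3 downbeat M6
bar 2: v0=C3 v1=A3 downbeat M6
bar 3: v0=A2 v1=C3 downbeat m3
bar 4: v0=B2 v1=G3 downbeat m6
bar 5: v0=C3 v1=E3 downbeat M3
bar 6: v0=D3 v1=B3 downbeat M6
bar 7: v0=D3 v1=B3 downbeat M6
bar 8: v0=C3 v1=C4 downbeat P8
  -> R7 @ bar 1 tick 3 v(1,): B3->F3 leap 6st
  -> R4 @ bar 3 tick 2 v(0, 1): A2/D3 P4 untreated
  -> R4 @ bar 7 tick 1 v(0, 1): D3/E4 M2 untreated
  -> R7 @ bar 7 tick 2 v(1,): E4->F3 leap 11st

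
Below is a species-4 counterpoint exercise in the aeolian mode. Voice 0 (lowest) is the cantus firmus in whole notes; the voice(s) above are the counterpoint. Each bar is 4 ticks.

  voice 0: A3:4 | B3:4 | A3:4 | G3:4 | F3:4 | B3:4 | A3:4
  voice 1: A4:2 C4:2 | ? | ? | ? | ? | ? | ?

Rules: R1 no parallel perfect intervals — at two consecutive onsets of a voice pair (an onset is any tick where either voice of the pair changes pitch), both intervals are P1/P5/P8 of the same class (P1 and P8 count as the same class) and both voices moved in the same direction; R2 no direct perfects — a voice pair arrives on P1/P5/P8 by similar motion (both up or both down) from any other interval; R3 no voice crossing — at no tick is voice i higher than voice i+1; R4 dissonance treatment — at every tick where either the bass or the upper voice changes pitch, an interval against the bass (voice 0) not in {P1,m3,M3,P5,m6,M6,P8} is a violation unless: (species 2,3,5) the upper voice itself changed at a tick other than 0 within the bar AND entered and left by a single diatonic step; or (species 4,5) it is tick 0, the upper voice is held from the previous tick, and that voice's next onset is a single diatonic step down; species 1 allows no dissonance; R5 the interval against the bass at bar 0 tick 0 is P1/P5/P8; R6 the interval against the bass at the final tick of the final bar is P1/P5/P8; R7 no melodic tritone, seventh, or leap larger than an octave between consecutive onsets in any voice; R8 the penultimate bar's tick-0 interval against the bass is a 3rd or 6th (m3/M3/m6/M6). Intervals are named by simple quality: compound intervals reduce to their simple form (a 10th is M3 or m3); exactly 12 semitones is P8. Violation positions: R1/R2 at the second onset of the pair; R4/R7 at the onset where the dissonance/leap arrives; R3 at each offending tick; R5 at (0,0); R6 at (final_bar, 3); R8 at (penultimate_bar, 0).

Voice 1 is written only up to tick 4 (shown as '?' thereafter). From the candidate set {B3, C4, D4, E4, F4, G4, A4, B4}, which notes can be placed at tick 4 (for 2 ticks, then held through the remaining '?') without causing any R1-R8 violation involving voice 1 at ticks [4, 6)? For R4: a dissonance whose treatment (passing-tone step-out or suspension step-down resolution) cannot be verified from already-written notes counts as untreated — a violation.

{B3, D4, G4}

B3: legal
C4: violates R4
D4: legal
E4: violates R4
F4: violates R4
G4: legal
A4: violates R4
B4: violates R2,R7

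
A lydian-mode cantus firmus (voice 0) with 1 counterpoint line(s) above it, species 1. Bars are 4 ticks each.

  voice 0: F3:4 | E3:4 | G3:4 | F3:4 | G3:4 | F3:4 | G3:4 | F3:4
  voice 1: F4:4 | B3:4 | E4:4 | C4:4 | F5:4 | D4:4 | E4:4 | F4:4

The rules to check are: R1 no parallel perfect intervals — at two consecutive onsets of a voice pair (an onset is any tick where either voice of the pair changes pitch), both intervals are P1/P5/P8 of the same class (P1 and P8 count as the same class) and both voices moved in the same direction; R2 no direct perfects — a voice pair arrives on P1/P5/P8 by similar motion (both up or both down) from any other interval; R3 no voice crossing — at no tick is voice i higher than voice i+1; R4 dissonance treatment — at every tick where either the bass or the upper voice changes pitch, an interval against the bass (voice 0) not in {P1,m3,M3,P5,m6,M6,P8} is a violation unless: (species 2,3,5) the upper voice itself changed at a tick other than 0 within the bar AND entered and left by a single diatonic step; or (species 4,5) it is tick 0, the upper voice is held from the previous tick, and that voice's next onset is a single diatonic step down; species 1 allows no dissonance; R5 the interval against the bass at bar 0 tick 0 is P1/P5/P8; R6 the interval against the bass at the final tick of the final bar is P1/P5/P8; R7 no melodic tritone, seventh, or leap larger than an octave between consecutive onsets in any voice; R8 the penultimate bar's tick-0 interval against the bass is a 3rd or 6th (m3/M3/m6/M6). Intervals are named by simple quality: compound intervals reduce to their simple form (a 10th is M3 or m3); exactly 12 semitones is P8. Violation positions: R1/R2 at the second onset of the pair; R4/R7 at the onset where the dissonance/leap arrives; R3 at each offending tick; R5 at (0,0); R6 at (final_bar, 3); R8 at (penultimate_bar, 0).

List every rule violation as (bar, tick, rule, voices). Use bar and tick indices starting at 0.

bar 0: v0=F3 v1=F4 downbeat P8
bar 1: v0=E3 v1=B3 downbeat P5
bar 2: v0=G3 v1=E4 downbeat M6
bar 3: v0=F3 v1=C4 downbeat P5
bar 4: v0=G3 v1=F5 downbeat m7
bar 5: v0=F3 v1=D4 downbeat M6
bar 6: v0=G3 v1=E4 downbeat M6
bar 7: v0=F3 v1=F4 downbeat P8
  -> R2 @ bar 1 tick 0 v(0, 1): F3/F4 P8 -> E3/B3 P5 similar
  -> R7 @ bar 1 tick 0 v(1,): F4->B3 leap 6st
  -> R2 @ bar 3 tick 0 v(0, 1): G3/E4 M6 -> F3/C4 P5 similar
  -> R4 @ bar 4 tick 0 v(0, 1): G3/F5 m7 untreated
  -> R7 @ bar 4 tick 0 v(1,): C4->F5 leap 17st
  -> R7 @ bar 5 tick 0 v(1,): F5->D4 leap 15st

(1, 0, R2, (0, 1))
(1, 0, R7, (1,))
(3, 0, R2, (0, 1))
(4, 0, R4, (0, 1))
(4, 0, R7, (1,))
(5, 0, R7, (1,))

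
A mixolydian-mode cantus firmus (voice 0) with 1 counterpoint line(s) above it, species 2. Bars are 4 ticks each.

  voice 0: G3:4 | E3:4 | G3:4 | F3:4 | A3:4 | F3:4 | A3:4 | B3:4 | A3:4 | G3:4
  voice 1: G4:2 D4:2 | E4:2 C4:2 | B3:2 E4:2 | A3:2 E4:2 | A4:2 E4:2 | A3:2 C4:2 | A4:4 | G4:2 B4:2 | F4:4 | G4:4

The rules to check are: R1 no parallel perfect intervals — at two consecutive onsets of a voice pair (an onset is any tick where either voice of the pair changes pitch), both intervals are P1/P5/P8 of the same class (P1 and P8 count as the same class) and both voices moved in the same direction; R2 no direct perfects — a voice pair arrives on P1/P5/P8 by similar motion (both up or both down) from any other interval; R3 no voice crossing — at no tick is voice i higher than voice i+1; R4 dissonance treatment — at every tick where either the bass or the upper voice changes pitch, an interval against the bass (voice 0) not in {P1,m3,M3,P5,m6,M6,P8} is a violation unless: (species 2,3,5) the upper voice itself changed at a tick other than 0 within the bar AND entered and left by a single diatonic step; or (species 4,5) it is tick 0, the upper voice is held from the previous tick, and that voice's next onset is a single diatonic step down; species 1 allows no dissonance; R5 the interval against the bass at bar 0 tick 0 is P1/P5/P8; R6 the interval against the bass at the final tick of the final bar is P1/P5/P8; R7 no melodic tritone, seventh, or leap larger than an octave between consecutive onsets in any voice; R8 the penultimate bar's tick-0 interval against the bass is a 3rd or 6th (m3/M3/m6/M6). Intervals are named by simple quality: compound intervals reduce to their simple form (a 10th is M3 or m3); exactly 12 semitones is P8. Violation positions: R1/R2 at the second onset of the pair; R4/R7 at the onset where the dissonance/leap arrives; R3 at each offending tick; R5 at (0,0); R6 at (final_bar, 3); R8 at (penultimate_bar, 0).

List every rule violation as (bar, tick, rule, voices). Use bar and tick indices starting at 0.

bar 0: v0=G3 v1=G4 downbeat P8
bar 1: v0=E3 v1=E4 downbeat P8
bar 2: v0=G3 v1=B3 downbeat M3
bar 3: v0=F3 v1=A3 downbeat M3
bar 4: v0=A3 v1=A4 downbeat P8
bar 5: v0=F3 v1=A3 downbeat M3
bar 6: v0=A3 v1=A4 downbeat P8
bar 7: v0=B3 v1=G4 downbeat m6
bar 8: v0=A3 v1=F4 downbeat m6
bar 9: v0=G3 v1=G4 downbeat P8
  -> R4 @ bar 3 tick 2 v(0, 1): F3/E4 M7 untreated
  -> R2 @ bar 4 tick 0 v(0, 1): F3/E4 M7 -> A3/A4 P8 similar
  -> R2 @ bar 6 tick 0 v(0, 1): F3/C4 P5 -> A3/A4 P8 similar
  -> R7 @ bar 8 tick 0 v(1,): B4->F4 leap 6st

(3, 2, R4, (0, 1))
(4, 0, R2, (0, 1))
(6, 0, R2, (0, 1))
(8, 0, R7, (1,))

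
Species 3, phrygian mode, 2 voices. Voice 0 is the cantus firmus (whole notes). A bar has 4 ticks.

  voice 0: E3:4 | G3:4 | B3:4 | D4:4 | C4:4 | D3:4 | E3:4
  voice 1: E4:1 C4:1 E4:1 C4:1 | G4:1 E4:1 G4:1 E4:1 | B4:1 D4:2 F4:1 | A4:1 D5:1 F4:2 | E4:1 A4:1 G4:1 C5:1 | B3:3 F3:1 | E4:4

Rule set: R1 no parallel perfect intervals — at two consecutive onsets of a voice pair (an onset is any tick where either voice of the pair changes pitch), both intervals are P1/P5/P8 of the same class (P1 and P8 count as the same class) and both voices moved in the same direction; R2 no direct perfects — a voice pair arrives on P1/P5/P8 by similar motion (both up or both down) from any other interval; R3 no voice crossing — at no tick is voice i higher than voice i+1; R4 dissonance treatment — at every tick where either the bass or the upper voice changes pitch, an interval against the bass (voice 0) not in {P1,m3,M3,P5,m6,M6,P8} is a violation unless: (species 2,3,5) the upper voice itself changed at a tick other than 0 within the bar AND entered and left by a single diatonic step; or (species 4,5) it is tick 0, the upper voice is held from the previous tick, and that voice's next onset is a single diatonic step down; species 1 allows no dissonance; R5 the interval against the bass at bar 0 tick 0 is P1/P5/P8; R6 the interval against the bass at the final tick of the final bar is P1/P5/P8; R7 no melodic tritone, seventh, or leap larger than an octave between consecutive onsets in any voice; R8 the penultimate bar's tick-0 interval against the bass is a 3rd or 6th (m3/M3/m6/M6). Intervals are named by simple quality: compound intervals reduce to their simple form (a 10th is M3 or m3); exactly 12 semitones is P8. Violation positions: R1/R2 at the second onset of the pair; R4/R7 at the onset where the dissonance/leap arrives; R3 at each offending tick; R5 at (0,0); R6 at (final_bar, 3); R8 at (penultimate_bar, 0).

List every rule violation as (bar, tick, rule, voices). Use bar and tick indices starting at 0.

(1, 0, R2, (0, 1))
(2, 0, R2, (0, 1))
(2, 3, R4, (0, 1))
(3, 0, R2, (0, 1))
(5, 0, R7, (0,))
(5, 0, R7, (1,))
(5, 3, R7, (1,))
(6, 0, R2, (0, 1))
(6, 0, R7, (1,))

bar 0: v0=E3 v1=E4 downbeat P8
bar 1: v0=G3 v1=G4 downbeat P8
bar 2: v0=B3 v1=B4 downbeat P8
bar 3: v0=D4 v1=A4 downbeat P5
bar 4: v0=C4 v1=E4 downbeat M3
bar 5: v0=D3 v1=B3 downbeat M6
bar 6: v0=E3 v1=E4 downbeat P8
  -> R2 @ bar 1 tick 0 v(0, 1): E3/C4 m6 -> G3/G4 P8 similar
  -> R2 @ bar 2 tick 0 v(0, 1): G3/E4 M6 -> B3/B4 P8 similar
  -> R4 @ bar 2 tick 3 v(0, 1): B3/F4 TT untreated
  -> R2 @ bar 3 tick 0 v(0, 1): B3/F4 TT -> D4/A4 P5 similar
  -> R7 @ bar 5 tick 0 v(0,): C4->D3 leap 10st
  -> R7 @ bar 5 tick 0 v(1,): C5->B3 leap 13st
  -> R7 @ bar 5 tick 3 v(1,): B3->F3 leap 6st
  -> R2 @ bar 6 tick 0 v(0, 1): D3/F3 m3 -> E3/E4 P8 similar
  -> R7 @ bar 6 tick 0 v(1,): F3->E4 leap 11st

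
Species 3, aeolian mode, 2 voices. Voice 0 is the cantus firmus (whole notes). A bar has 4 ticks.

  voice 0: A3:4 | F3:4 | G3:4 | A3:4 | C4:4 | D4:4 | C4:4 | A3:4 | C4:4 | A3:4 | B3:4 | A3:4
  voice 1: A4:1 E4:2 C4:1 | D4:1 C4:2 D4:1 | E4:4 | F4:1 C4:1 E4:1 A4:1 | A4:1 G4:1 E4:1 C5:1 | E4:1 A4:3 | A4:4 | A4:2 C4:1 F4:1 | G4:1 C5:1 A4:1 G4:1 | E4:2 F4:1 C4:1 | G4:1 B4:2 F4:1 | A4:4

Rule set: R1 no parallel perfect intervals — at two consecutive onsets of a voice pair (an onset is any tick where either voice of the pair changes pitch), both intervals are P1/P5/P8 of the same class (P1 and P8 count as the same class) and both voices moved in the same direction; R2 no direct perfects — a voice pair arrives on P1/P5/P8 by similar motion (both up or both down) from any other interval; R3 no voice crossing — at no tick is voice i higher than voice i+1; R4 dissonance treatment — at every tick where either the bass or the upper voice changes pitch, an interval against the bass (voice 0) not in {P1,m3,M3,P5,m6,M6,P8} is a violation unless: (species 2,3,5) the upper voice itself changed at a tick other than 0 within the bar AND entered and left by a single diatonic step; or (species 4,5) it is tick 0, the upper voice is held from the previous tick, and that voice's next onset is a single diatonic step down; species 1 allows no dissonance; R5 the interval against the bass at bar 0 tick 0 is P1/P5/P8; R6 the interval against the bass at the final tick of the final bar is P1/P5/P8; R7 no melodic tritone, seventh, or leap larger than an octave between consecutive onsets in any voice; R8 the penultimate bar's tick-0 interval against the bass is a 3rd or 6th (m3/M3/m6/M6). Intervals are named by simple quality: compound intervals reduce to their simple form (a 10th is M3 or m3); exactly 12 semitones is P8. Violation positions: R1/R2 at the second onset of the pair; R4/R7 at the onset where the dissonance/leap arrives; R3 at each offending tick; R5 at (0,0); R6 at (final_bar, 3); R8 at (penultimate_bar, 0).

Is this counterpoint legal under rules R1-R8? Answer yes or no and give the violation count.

bar 0: v0=A3 v1=A4 (P8)
bar 1: v0=F3 v1=D4 (M6)
bar 2: v0=G3 v1=E4 (M6)
bar 3: v0=A3 v1=F4 (m6)
bar 4: v0=C4 v1=A4 (M6)
bar 5: v0=D4 v1=E4 (M2)
bar 6: v0=C4 v1=A4 (M6)
bar 7: v0=A3 v1=A4 (P8)
bar 8: v0=C4 v1=G4 (P5)
bar 9: v0=A3 v1=E4 (P5)
bar 10: v0=B3 v1=G4 (m6)
bar 11: v0=A3 v1=A4 (P8)
  R4 @ bar5.0: D4/E4 M2 untreated
  R2 @ bar8.0: A3/F4 m6 -> C4/G4 P5 similar
  R1 @ bar9.0: C4/G4 P5 -> A3/E4 P5 similar
  R4 @ bar10.3: B3/F4 TT untreated
  R7 @ bar10.3: B4->F4 leap 6st

No (5 violations)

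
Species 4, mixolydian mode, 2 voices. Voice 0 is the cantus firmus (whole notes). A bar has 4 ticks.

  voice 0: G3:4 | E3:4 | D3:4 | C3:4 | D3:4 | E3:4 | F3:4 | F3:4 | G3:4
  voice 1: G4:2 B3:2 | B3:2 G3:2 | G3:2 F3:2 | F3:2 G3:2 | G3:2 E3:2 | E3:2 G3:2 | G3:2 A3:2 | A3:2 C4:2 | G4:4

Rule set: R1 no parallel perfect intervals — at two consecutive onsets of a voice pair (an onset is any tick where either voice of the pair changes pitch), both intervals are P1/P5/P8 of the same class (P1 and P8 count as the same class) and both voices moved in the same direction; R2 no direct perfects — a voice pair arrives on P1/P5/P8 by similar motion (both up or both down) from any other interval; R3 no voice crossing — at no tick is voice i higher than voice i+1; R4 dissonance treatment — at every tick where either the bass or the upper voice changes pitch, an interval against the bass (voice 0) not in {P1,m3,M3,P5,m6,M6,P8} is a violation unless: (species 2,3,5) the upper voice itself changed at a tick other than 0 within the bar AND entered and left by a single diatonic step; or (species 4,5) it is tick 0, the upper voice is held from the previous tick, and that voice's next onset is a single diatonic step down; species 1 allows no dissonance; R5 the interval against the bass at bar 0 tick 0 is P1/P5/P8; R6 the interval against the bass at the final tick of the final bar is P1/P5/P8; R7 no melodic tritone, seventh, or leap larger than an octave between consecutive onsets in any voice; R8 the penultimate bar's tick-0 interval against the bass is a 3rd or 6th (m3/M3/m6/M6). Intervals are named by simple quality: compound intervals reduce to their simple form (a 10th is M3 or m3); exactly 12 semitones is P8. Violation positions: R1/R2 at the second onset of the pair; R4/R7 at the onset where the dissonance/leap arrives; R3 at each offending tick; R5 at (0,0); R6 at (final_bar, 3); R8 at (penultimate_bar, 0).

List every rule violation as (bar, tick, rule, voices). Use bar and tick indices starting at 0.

(3, 0, R4, (0, 1))
(4, 0, R4, (0, 1))
(4, 2, R4, (0, 1))
(6, 0, R4, (0, 1))
(8, 0, R2, (0, 1))

bar 0: v0=G3 v1=G4 downbeat P8
bar 1: v0=E3 v1=B3 downbeat P5
bar 2: v0=D3 v1=G3 downbeat P4
bar 3: v0=C3 v1=F3 downbeat P4
bar 4: v0=D3 v1=G3 downbeat P4
bar 5: v0=E3 v1=E3 downbeat P1
bar 6: v0=F3 v1=G3 downbeat M2
bar 7: v0=F3 v1=A3 downbeat M3
bar 8: v0=G3 v1=G4 downbeat P8
  -> R4 @ bar 3 tick 0 v(0, 1): C3/F3 P4 untreated
  -> R4 @ bar 4 tick 0 v(0, 1): D3/G3 P4 untreated
  -> R4 @ bar 4 tick 2 v(0, 1): D3/E3 M2 untreated
  -> R4 @ bar 6 tick 0 v(0, 1): F3/G3 M2 untreated
  -> R2 @ bar 8 tick 0 v(0, 1): F3/C4 P5 -> G3/G4 P8 similar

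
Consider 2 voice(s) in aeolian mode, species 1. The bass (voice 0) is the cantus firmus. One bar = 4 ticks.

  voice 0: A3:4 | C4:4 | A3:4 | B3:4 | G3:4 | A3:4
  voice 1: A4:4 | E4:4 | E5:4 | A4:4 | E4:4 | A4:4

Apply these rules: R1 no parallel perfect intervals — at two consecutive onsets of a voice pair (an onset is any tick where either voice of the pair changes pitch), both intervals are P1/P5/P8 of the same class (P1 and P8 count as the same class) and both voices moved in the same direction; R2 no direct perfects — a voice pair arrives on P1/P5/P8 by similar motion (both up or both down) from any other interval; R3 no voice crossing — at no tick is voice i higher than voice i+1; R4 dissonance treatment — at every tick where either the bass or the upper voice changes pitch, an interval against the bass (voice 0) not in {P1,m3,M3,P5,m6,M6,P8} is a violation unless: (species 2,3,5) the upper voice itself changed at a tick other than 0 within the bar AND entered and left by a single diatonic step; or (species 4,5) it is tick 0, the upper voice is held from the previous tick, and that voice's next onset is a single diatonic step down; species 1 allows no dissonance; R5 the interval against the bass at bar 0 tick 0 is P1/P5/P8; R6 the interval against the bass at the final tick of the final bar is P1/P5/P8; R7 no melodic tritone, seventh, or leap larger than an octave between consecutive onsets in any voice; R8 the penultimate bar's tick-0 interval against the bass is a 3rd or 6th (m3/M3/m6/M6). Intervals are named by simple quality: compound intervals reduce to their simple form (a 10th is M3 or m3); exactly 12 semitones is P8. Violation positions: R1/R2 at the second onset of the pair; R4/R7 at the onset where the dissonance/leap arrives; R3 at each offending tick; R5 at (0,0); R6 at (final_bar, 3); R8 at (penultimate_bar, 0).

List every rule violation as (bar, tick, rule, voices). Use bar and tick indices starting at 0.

bar 0: v0=A3 v1=A4 downbeat P8
bar 1: v0=C4 v1=E4 downbeat M3
bar 2: v0=A3 v1=E5 downbeat P5
bar 3: v0=B3 v1=A4 downbeat m7
bar 4: v0=G3 v1=E4 downbeat M6
bar 5: v0=A3 v1=A4 downbeat P8
  -> R4 @ bar 3 tick 0 v(0, 1): B3/A4 m7 untreated
  -> R2 @ bar 5 tick 0 v(0, 1): G3/E4 M6 -> A3/A4 P8 similar

(3, 0, R4, (0, 1))
(5, 0, R2, (0, 1))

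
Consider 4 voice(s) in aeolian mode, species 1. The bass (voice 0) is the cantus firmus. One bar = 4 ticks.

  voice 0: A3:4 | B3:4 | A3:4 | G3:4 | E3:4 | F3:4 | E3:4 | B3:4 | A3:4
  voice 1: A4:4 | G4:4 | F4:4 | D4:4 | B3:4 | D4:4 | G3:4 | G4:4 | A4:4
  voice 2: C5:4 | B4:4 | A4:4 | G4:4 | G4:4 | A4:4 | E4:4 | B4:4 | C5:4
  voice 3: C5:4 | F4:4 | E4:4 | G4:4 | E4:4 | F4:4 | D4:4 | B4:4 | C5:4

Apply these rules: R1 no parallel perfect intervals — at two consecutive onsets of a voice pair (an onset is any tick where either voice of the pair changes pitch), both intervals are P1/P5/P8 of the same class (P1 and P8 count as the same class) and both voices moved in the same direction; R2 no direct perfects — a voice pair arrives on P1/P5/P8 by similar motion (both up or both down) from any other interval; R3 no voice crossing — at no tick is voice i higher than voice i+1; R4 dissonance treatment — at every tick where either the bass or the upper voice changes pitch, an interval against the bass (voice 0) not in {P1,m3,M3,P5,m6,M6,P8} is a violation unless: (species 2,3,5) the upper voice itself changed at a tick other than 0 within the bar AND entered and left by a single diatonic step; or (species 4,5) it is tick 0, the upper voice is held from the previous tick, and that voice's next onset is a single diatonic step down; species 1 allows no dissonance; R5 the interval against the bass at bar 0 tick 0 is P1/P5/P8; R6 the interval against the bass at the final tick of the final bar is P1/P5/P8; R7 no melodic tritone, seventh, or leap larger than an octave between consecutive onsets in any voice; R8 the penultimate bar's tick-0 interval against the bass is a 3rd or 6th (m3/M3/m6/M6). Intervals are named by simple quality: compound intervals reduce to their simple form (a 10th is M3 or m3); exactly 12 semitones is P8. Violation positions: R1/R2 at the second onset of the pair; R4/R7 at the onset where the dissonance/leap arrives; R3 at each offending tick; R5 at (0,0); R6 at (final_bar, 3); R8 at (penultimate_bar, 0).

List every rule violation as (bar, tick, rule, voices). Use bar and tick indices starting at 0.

(0, 0, R5, (0, 2))
(0, 0, R5, (0, 3))
(1, 0, R3, (2, 3))
(1, 0, R4, (0, 3))
(1, 1, R3, (2, 3))
(1, 2, R3, (2, 3))
(1, 3, R3, (2, 3))
(2, 0, R1, (0, 2))
(2, 0, R2, (0, 3))
(2, 0, R3, (2, 3))
(2, 1, R3, (2, 3))
(2, 2, R3, (2, 3))
(2, 3, R3, (2, 3))
(3, 0, R1, (0, 2))
(3, 0, R2, (0, 1))
(4, 0, R1, (0, 1))
(4, 0, R1, (0, 3))
(4, 0, R3, (2, 3))
(4, 1, R3, (2, 3))
(4, 2, R3, (2, 3))
(4, 3, R3, (2, 3))
(5, 0, R1, (0, 3))
(5, 0, R2, (1, 2))
(5, 0, R3, (2, 3))
(5, 1, R3, (2, 3))
(5, 2, R3, (2, 3))
(5, 3, R3, (2, 3))
(6, 0, R2, (0, 2))
(6, 0, R2, (1, 3))
(6, 0, R3, (2, 3))
(6, 0, R4, (0, 3))
(6, 1, R3, (2, 3))
(6, 2, R3, (2, 3))
(6, 3, R3, (2, 3))
(7, 0, R1, (0, 2))
(7, 0, R2, (0, 3))
(7, 0, R2, (2, 3))
(7, 0, R8, (0, 2))
(7, 0, R8, (0, 3))
(8, 0, R1, (2, 3))
(8, 3, R6, (0, 2))
(8, 3, R6, (0, 3))

bar 0: v0=A3 v1=A4 v2=C5 v3=C5 downbeat m3
bar 1: v0=B3 v1=G4 v2=B4 v3=F4 downbeat TT
bar 2: v0=A3 v1=F4 v2=A4 v3=E4 downbeat P5
bar 3: v0=G3 v1=D4 v2=G4 v3=G4 downbeat P8
bar 4: v0=E3 v1=B3 v2=G4 v3=E4 downbeat P8
bar 5: v0=F3 v1=D4 v2=A4 v3=F4 downbeat P8
bar 6: v0=E3 v1=G3 v2=E4 v3=D4 downbeat m7
bar 7: v0=B3 v1=G4 v2=B4 v3=B4 downbeat P8
bar 8: v0=A3 v1=A4 v2=C5 v3=C5 downbeat m3
  -> R5 @ bar 0 tick 0 v(0, 2): opens on m3
  -> R5 @ bar 0 tick 0 v(0, 3): opens on m3
  -> R3 @ bar 1 tick 0 v(2, 3): B4 above F4
  -> R4 @ bar 1 tick 0 v(0, 3): B3/F4 TT untreated
  -> R3 @ bar 1 tick 1 v(2, 3): B4 above F4
  -> R3 @ bar 1 tick 2 v(2, 3): B4 above F4
  -> R3 @ bar 1 tick 3 v(2, 3): B4 above F4
  -> R1 @ bar 2 tick 0 v(0, 2): B3/B4 P8 -> A3/A4 P8 similar
  -> R2 @ bar 2 tick 0 v(0, 3): B3/F4 TT -> A3/E4 P5 similar
  -> R3 @ bar 2 tick 0 v(2, 3): A4 above E4
  -> R3 @ bar 2 tick 1 v(2, 3): A4 above E4
  -> R3 @ bar 2 tick 2 v(2, 3): A4 above E4
  -> R3 @ bar 2 tick 3 v(2, 3): A4 above E4
  -> R1 @ bar 3 tick 0 v(0, 2): A3/A4 P8 -> G3/G4 P8 similar
  -> R2 @ bar 3 tick 0 v(0, 1): A3/F4 m6 -> G3/D4 P5 similar
  -> R1 @ bar 4 tick 0 v(0, 1): G3/D4 P5 -> E3/B3 P5 similar
  -> R1 @ bar 4 tick 0 v(0, 3): G3/G4 P8 -> E3/E4 P8 similar
  -> R3 @ bar 4 tick 0 v(2, 3): G4 above E4
  -> R3 @ bar 4 tick 1 v(2, 3): G4 above E4
  -> R3 @ bar 4 tick 2 v(2, 3): G4 above E4
  -> R3 @ bar 4 tick 3 v(2, 3): G4 above E4
  -> R1 @ bar 5 tick 0 v(0, 3): E3/E4 P8 -> F3/F4 P8 similar
  -> R2 @ bar 5 tick 0 v(1, 2): B3/G4 m6 -> D4/A4 P5 similar
  -> R3 @ bar 5 tick 0 v(2, 3): A4 above F4
  -> R3 @ bar 5 tick 1 v(2, 3): A4 above F4
  -> R3 @ bar 5 tick 2 v(2, 3): A4 above F4
  -> R3 @ bar 5 tick 3 v(2, 3): A4 above F4
  -> R2 @ bar 6 tick 0 v(0, 2): F3/A4 M3 -> E3/E4 P8 similar
  -> R2 @ bar 6 tick 0 v(1, 3): D4/F4 m3 -> G3/D4 P5 similar
  -> R3 @ bar 6 tick 0 v(2, 3): E4 above D4
  -> R4 @ bar 6 tick 0 v(0, 3): E3/D4 m7 untreated
  -> R3 @ bar 6 tick 1 v(2, 3): E4 above D4
  -> R3 @ bar 6 tick 2 v(2, 3): E4 above D4
  -> R3 @ bar 6 tick 3 v(2, 3): E4 above D4
  -> R1 @ bar 7 tick 0 v(0, 2): E3/E4 P8 -> B3/B4 P8 similar
  -> R2 @ bar 7 tick 0 v(0, 3): E3/D4 m7 -> B3/B4 P8 similar
  -> R2 @ bar 7 tick 0 v(2, 3): E4/D4 M2 -> B4/B4 P1 similar
  -> R8 @ bar 7 tick 0 v(0, 2): penult P8 not 3rd/6th
  -> R8 @ bar 7 tick 0 v(0, 3): penult P8 not 3rd/6th
  -> R1 @ bar 8 tick 0 v(2, 3): B4/B4 P1 -> C5/C5 P1 similar
  -> R6 @ bar 8 tick 3 v(0, 2): closes on m3
  -> R6 @ bar 8 tick 3 v(0, 3): closes on m3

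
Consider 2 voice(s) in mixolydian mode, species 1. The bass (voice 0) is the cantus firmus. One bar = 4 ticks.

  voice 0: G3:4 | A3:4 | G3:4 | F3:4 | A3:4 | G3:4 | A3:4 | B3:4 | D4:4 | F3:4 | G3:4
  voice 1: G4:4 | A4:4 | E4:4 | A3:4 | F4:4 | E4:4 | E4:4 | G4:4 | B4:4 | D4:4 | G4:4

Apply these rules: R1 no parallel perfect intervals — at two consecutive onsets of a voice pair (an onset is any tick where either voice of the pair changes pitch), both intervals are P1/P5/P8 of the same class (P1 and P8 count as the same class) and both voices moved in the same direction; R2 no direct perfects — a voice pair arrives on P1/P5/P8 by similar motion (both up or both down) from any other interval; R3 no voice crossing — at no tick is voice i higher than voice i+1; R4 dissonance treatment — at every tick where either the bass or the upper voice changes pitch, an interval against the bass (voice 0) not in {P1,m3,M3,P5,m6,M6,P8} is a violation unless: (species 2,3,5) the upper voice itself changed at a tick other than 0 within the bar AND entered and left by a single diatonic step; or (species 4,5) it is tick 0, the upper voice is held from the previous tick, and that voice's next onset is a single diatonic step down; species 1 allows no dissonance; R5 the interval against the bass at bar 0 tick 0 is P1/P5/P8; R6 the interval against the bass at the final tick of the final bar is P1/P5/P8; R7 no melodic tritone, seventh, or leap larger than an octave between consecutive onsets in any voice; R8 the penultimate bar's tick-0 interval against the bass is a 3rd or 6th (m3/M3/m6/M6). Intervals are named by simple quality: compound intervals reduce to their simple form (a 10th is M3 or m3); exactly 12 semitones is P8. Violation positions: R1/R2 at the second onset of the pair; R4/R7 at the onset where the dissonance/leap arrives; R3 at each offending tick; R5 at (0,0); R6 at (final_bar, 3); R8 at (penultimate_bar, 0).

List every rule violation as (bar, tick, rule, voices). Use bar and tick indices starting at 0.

(1, 0, R1, (0, 1))
(10, 0, R2, (0, 1))

bar 0: v0=G3 v1=G4 downbeat P8
bar 1: v0=A3 v1=A4 downbeat P8
bar 2: v0=G3 v1=E4 downbeat M6
bar 3: v0=F3 v1=A3 downbeat M3
bar 4: v0=A3 v1=F4 downbeat m6
bar 5: v0=G3 v1=E4 downbeat M6
bar 6: v0=A3 v1=E4 downbeat P5
bar 7: v0=B3 v1=G4 downbeat m6
bar 8: v0=D4 v1=B4 downbeat M6
bar 9: v0=F3 v1=D4 downbeat M6
bar 10: v0=G3 v1=G4 downbeat P8
  -> R1 @ bar 1 tick 0 v(0, 1): G3/G4 P8 -> A3/A4 P8 similar
  -> R2 @ bar 10 tick 0 v(0, 1): F3/D4 M6 -> G3/G4 P8 similar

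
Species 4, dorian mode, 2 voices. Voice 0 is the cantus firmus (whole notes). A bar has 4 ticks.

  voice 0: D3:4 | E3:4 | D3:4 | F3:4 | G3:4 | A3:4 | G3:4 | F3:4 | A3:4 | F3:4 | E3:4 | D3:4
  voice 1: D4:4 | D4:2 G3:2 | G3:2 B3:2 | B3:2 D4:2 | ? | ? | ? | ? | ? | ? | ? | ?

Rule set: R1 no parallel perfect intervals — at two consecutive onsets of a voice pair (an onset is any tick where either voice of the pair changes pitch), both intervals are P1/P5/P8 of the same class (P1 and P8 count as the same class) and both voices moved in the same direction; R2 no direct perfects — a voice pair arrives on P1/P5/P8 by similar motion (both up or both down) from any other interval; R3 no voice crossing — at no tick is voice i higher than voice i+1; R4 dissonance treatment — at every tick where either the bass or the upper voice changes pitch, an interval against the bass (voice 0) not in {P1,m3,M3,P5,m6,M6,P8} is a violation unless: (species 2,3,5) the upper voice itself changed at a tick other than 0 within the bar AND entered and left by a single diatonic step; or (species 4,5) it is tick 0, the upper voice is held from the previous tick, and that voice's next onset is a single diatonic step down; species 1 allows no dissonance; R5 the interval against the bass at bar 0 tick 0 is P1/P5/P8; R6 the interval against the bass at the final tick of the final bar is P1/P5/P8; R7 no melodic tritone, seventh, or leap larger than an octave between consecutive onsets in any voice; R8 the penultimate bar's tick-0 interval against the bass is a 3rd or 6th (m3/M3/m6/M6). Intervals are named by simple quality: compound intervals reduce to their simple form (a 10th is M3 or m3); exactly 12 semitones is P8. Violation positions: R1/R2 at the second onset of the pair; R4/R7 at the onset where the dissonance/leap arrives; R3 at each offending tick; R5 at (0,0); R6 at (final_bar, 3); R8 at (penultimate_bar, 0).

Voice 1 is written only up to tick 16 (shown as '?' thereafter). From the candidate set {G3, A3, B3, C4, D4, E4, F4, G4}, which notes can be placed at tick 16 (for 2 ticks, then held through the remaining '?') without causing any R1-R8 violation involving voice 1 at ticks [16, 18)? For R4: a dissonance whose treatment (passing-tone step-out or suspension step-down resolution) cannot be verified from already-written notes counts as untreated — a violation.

{B3, D4, E4, G3}

G3: legal
A3: violates R4
B3: legal
C4: violates R4
D4: legal
E4: legal
F4: violates R4
G4: violates R2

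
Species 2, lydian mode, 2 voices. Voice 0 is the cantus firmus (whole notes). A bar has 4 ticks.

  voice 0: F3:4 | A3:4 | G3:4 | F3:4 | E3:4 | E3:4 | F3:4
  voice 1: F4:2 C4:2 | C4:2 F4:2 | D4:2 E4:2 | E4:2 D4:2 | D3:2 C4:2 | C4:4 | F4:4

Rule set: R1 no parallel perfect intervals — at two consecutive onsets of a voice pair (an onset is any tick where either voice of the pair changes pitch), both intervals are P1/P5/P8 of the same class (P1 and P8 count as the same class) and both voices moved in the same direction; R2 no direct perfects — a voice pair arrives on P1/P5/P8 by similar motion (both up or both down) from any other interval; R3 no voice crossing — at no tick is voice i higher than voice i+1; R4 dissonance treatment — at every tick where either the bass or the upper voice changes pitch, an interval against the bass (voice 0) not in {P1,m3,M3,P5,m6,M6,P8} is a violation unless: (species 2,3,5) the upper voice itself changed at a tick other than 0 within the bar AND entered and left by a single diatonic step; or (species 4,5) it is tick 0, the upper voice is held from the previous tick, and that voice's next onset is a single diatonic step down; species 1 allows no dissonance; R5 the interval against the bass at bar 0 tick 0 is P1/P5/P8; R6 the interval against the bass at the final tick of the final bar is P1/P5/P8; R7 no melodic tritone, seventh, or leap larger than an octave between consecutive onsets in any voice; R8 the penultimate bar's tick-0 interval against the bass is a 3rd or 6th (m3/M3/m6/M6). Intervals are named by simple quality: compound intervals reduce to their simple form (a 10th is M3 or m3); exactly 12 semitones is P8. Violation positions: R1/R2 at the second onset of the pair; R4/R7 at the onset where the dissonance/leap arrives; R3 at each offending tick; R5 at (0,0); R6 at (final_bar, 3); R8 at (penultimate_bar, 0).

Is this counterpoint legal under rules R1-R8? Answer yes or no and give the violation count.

bar 0: v0=F3 v1=F4 (P8)
bar 1: v0=A3 v1=C4 (m3)
bar 2: v0=G3 v1=D4 (P5)
bar 3: v0=F3 v1=E4 (M7)
bar 4: v0=E3 v1=D3 (M2)
bar 5: v0=E3 v1=C4 (m6)
bar 6: v0=F3 v1=F4 (P8)
  R2 @ bar2.0: A3/F4 m6 -> G3/D4 P5 similar
  R4 @ bar3.0: F3/E4 M7 untreated
  R3 @ bar4.0: E3 above D3
  R4 @ bar4.0: E3/D3 M2 untreated
  R3 @ bar4.1: E3 above D3
  R7 @ bar4.2: D3->C4 leap 10st
  R2 @ bar6.0: E3/C4 m6 -> F3/F4 P8 similar

No (7 violations)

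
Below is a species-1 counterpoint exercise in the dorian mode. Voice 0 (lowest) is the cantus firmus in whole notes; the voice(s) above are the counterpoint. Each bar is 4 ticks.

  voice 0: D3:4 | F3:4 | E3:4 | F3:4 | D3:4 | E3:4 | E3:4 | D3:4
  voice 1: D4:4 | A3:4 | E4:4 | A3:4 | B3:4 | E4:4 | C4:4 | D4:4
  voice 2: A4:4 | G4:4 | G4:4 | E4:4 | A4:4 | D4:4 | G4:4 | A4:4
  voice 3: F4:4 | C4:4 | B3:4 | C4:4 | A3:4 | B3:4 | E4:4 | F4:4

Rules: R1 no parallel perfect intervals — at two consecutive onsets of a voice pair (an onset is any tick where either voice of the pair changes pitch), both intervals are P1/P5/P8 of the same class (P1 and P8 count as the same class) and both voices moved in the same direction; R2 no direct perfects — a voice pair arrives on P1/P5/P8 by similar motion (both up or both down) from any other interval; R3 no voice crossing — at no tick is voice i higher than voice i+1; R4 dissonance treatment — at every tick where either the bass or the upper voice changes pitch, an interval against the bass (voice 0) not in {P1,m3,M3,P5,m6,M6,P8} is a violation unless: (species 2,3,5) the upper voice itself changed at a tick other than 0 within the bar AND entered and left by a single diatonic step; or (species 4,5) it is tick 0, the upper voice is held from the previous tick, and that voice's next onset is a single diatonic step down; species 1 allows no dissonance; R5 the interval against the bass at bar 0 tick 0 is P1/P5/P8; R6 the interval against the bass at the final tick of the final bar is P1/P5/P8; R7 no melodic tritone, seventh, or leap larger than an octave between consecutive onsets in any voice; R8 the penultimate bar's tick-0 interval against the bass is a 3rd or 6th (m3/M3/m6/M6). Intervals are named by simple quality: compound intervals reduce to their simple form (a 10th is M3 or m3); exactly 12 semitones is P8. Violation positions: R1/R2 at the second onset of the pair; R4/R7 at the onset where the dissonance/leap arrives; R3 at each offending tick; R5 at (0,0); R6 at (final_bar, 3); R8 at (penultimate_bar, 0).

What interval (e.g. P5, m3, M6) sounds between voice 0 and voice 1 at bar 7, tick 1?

P8

voice 0=D3 voice 1=D4 -> P8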